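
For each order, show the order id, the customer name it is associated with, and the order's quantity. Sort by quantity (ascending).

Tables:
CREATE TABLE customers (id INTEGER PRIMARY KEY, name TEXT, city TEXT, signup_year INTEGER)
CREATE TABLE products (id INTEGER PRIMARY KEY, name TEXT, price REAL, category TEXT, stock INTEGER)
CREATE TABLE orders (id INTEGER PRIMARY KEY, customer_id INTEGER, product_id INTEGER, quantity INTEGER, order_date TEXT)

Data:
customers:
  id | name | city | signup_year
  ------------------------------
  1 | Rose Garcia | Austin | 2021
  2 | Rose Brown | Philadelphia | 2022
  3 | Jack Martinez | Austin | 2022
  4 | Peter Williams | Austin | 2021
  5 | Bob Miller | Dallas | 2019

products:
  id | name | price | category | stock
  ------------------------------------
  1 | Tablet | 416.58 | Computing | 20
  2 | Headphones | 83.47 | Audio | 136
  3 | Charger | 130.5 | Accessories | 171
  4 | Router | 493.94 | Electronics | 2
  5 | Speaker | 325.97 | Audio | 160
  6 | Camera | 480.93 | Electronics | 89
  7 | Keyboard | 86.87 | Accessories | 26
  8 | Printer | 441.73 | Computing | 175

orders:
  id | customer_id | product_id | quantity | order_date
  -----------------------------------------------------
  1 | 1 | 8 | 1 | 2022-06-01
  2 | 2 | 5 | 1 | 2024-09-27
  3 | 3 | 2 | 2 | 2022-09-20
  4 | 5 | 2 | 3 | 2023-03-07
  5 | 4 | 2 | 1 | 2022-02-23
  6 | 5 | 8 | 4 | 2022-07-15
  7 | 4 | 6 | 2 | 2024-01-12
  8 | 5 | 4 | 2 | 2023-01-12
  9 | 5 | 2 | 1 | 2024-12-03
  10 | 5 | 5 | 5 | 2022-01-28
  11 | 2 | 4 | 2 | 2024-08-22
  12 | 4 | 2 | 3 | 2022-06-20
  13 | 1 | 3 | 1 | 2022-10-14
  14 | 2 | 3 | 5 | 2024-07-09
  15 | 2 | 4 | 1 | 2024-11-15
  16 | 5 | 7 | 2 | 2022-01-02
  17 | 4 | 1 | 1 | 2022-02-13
SELECT c.id, p.name AS customer, c.quantity FROM orders c JOIN customers p ON c.customer_id = p.id ORDER BY c.quantity ASC

Execution result:
id | customer | quantity
1 | Rose Garcia | 1
2 | Rose Brown | 1
5 | Peter Williams | 1
9 | Bob Miller | 1
13 | Rose Garcia | 1
15 | Rose Brown | 1
17 | Peter Williams | 1
3 | Jack Martinez | 2
7 | Peter Williams | 2
8 | Bob Miller | 2
11 | Rose Brown | 2
16 | Bob Miller | 2
4 | Bob Miller | 3
12 | Peter Williams | 3
6 | Bob Miller | 4
10 | Bob Miller | 5
14 | Rose Brown | 5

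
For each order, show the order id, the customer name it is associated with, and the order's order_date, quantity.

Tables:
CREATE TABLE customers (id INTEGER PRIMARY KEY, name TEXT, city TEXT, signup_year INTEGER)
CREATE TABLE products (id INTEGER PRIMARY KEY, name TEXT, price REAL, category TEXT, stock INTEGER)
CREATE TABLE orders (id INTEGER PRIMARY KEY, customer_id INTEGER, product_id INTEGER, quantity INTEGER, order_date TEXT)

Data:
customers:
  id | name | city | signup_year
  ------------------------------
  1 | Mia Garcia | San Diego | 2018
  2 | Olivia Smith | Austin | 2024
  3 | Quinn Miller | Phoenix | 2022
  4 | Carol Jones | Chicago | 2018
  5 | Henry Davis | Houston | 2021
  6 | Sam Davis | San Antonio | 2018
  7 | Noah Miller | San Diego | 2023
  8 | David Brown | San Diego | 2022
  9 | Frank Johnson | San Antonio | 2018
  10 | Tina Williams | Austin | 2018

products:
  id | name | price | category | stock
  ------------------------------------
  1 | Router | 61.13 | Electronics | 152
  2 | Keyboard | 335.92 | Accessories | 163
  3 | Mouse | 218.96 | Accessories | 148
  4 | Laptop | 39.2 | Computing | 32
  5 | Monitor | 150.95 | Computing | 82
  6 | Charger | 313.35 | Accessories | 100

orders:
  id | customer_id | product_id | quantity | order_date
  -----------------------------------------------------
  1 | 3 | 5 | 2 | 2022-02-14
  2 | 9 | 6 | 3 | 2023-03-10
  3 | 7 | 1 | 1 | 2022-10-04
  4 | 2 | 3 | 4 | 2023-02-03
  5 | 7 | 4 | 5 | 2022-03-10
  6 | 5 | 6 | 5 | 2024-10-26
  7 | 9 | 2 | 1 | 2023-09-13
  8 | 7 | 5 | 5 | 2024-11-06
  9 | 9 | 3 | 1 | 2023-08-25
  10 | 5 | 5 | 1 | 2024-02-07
SELECT c.id, p.name AS customer, c.order_date, c.quantity FROM orders c JOIN customers p ON c.customer_id = p.id

Execution result:
id | customer | order_date | quantity
1 | Quinn Miller | 2022-02-14 | 2
2 | Frank Johnson | 2023-03-10 | 3
3 | Noah Miller | 2022-10-04 | 1
4 | Olivia Smith | 2023-02-03 | 4
5 | Noah Miller | 2022-03-10 | 5
6 | Henry Davis | 2024-10-26 | 5
7 | Frank Johnson | 2023-09-13 | 1
8 | Noah Miller | 2024-11-06 | 5
9 | Frank Johnson | 2023-08-25 | 1
10 | Henry Davis | 2024-02-07 | 1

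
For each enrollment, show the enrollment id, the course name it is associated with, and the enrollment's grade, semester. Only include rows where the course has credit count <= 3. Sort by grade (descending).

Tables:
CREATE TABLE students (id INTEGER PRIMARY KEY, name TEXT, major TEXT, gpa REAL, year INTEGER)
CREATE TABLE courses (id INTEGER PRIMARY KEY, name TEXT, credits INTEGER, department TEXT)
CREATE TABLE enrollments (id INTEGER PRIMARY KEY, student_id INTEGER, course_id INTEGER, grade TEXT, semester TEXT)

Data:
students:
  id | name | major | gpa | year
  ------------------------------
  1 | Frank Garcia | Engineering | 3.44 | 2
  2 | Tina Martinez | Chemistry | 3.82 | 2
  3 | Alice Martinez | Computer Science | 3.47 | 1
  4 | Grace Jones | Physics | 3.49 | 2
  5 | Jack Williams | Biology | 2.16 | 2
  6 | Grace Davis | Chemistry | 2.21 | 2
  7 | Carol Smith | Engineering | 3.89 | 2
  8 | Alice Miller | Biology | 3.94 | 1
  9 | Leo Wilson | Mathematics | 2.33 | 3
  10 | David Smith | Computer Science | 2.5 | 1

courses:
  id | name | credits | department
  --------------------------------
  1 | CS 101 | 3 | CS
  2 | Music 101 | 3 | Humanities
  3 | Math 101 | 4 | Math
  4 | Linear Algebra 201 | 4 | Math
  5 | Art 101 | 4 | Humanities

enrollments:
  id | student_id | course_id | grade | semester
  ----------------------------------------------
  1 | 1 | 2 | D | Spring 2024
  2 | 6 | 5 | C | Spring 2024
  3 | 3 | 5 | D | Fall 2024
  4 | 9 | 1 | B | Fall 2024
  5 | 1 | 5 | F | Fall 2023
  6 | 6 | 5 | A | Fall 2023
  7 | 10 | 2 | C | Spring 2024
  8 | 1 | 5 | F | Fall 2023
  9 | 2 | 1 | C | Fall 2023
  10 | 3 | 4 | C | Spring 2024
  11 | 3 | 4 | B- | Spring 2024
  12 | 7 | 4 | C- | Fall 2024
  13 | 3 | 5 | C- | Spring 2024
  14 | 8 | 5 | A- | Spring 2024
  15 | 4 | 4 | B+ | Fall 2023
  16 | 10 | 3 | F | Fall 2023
SELECT c.id, p.name AS course, c.grade, c.semester FROM enrollments c JOIN courses p ON c.course_id = p.id WHERE p.credits <= 3 ORDER BY c.grade DESC

Execution result:
id | course | grade | semester
1 | Music 101 | D | Spring 2024
7 | Music 101 | C | Spring 2024
9 | CS 101 | C | Fall 2023
4 | CS 101 | B | Fall 2024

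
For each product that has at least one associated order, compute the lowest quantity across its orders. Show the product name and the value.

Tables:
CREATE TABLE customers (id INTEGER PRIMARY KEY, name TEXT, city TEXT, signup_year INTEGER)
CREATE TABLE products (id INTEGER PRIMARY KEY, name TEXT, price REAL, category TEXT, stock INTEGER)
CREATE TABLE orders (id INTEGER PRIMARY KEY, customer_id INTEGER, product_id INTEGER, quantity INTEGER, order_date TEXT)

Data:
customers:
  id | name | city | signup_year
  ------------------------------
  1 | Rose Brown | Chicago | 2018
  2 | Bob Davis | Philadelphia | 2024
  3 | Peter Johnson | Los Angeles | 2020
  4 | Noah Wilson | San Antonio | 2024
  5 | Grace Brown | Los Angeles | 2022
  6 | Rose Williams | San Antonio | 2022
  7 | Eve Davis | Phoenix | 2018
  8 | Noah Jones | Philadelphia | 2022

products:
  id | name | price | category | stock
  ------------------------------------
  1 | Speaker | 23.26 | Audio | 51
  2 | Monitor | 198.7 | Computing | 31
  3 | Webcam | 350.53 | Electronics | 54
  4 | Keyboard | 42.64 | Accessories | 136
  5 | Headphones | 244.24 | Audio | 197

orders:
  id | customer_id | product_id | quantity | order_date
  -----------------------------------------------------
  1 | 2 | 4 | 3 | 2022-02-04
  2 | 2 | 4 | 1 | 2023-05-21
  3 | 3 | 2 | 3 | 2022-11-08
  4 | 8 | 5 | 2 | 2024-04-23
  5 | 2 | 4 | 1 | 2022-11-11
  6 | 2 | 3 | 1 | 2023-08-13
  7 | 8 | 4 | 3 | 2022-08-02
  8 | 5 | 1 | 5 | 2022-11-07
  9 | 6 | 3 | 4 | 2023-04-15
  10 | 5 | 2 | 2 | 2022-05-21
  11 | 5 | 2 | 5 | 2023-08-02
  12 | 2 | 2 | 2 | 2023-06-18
SELECT p.name, MIN(c.quantity) AS min_quantity FROM orders c JOIN products p ON c.product_id = p.id GROUP BY p.id, p.name

Execution result:
name | min_quantity
Speaker | 5
Monitor | 2
Webcam | 1
Keyboard | 1
Headphones | 2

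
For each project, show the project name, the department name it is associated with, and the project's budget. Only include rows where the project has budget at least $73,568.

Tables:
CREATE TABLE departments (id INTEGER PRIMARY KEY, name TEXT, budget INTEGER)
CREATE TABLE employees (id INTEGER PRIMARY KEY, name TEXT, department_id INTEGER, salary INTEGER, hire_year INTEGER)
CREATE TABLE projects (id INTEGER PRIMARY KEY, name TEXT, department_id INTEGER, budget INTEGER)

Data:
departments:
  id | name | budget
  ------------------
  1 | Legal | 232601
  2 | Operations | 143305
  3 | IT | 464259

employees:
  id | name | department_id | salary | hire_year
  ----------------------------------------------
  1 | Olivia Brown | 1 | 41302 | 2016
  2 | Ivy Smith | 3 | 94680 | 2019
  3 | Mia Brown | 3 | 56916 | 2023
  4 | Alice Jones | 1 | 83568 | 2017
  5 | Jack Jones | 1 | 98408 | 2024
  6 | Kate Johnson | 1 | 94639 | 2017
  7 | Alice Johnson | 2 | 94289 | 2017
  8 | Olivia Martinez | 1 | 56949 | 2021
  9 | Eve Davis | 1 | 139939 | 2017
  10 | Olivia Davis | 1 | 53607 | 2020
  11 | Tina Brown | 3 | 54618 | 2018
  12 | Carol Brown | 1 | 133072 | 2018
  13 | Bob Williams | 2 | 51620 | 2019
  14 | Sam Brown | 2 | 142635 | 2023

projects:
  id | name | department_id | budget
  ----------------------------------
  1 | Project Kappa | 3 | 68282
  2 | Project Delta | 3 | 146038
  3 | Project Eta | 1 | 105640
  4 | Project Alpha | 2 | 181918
SELECT c.name, p.name AS department, c.budget FROM projects c JOIN departments p ON c.department_id = p.id WHERE c.budget >= 73568

Execution result:
name | department | budget
Project Delta | IT | 146038
Project Eta | Legal | 105640
Project Alpha | Operations | 181918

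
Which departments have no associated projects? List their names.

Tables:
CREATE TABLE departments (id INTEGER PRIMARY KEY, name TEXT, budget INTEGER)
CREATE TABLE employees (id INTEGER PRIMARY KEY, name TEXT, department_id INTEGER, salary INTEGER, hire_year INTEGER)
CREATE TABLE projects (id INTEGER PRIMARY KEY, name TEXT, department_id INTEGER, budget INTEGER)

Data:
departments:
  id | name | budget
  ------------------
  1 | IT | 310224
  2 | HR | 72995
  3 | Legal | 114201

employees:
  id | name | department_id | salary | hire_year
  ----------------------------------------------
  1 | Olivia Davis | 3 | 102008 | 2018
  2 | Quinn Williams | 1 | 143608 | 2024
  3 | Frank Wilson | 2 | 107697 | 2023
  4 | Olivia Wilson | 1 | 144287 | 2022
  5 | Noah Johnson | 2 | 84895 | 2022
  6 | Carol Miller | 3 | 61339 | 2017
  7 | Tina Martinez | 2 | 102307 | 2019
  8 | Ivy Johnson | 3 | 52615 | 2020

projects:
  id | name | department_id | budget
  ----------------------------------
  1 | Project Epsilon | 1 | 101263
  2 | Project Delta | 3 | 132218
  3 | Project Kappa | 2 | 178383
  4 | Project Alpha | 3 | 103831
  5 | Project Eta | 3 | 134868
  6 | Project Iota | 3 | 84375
SELECT p.name FROM departments p LEFT JOIN projects c ON c.department_id = p.id WHERE c.id IS NULL

Execution result:
(no rows)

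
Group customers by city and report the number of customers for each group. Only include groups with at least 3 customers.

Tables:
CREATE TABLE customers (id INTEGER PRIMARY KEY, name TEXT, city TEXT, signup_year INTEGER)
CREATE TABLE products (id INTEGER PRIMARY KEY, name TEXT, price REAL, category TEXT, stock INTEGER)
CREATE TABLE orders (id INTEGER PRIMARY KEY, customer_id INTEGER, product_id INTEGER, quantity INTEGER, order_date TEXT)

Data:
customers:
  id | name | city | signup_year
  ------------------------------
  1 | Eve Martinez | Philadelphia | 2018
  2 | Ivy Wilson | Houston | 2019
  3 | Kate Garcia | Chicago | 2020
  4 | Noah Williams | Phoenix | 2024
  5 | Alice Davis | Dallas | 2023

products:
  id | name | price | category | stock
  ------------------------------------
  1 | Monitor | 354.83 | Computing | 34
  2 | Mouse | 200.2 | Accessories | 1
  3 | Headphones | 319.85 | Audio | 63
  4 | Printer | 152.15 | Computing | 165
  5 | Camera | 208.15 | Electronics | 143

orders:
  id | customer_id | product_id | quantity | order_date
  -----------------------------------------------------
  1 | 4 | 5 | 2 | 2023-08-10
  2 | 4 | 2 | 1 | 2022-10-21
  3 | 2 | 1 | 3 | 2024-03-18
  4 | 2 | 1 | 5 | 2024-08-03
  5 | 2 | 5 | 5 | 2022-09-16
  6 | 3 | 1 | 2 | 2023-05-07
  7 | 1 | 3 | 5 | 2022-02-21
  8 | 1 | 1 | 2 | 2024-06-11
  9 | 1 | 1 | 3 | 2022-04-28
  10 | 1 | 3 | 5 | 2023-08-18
SELECT city, COUNT(*) AS n FROM customers GROUP BY city HAVING COUNT(*) >= 3

Execution result:
(no rows)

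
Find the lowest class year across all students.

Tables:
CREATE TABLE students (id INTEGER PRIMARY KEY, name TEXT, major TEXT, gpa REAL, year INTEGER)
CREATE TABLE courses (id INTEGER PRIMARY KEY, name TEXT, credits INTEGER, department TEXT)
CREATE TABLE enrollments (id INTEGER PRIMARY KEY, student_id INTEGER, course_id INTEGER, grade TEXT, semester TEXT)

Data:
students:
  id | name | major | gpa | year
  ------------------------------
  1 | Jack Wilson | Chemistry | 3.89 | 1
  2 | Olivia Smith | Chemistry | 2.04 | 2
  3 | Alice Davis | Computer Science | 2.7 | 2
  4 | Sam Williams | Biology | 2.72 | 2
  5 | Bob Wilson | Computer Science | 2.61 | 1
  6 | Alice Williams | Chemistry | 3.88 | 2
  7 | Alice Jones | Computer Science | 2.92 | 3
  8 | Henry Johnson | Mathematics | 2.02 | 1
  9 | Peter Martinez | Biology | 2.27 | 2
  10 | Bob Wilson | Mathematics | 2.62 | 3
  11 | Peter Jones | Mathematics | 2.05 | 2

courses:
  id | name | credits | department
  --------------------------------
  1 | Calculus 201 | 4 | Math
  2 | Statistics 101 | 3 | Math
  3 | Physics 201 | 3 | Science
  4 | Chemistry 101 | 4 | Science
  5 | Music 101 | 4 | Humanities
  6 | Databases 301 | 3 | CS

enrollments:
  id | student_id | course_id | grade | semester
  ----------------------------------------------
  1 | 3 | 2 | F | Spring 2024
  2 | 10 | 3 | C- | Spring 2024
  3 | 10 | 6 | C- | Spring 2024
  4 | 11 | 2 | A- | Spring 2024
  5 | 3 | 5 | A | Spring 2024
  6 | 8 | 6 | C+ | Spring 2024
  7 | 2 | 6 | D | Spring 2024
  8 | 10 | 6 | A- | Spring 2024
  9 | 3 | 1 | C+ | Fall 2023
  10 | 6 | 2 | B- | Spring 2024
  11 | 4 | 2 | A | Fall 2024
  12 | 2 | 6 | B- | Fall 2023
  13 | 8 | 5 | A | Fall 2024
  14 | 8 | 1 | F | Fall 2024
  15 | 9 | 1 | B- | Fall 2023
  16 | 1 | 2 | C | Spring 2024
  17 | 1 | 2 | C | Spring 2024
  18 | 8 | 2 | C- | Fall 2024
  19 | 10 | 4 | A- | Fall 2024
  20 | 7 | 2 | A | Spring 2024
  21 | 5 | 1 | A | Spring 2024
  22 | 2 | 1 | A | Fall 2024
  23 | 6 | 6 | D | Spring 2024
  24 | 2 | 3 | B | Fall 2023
SELECT MIN(year) FROM students

Execution result:
1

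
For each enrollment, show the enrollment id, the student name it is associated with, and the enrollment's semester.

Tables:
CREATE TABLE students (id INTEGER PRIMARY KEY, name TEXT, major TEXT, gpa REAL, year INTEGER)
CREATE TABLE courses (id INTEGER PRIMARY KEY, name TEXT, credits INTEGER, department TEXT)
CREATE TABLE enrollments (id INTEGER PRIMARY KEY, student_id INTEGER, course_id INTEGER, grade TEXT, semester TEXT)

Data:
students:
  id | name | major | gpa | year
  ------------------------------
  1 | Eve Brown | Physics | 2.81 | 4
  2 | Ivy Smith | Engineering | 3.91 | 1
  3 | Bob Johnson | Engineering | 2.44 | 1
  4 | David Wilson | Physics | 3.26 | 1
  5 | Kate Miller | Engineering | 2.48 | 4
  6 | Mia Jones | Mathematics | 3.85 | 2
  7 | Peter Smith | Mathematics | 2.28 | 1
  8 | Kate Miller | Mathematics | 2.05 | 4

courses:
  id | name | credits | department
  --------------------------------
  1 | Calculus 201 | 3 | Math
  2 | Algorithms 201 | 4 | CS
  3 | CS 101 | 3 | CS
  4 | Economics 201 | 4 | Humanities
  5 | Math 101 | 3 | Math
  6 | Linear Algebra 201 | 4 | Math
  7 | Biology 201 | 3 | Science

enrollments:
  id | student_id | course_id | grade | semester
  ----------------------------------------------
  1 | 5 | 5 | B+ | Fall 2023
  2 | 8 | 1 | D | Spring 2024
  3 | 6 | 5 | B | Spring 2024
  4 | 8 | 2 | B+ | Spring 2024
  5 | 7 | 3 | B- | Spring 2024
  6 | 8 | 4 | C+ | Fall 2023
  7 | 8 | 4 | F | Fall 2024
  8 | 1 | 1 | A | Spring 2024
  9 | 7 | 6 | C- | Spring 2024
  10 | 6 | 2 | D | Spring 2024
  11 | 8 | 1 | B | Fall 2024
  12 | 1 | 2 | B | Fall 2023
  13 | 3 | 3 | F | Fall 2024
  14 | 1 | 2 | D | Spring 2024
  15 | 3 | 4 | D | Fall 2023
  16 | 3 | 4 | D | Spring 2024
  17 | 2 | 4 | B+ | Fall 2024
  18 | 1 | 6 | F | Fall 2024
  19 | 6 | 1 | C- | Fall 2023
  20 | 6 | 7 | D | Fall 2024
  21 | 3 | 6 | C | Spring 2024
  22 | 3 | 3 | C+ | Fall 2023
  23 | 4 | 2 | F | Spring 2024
SELECT c.id, p.name AS student, c.semester FROM enrollments c JOIN students p ON c.student_id = p.id

Execution result:
id | student | semester
1 | Kate Miller | Fall 2023
2 | Kate Miller | Spring 2024
3 | Mia Jones | Spring 2024
4 | Kate Miller | Spring 2024
5 | Peter Smith | Spring 2024
6 | Kate Miller | Fall 2023
7 | Kate Miller | Fall 2024
8 | Eve Brown | Spring 2024
9 | Peter Smith | Spring 2024
10 | Mia Jones | Spring 2024
11 | Kate Miller | Fall 2024
12 | Eve Brown | Fall 2023
13 | Bob Johnson | Fall 2024
14 | Eve Brown | Spring 2024
15 | Bob Johnson | Fall 2023
16 | Bob Johnson | Spring 2024
17 | Ivy Smith | Fall 2024
18 | Eve Brown | Fall 2024
19 | Mia Jones | Fall 2023
20 | Mia Jones | Fall 2024
21 | Bob Johnson | Spring 2024
22 | Bob Johnson | Fall 2023
23 | David Wilson | Spring 2024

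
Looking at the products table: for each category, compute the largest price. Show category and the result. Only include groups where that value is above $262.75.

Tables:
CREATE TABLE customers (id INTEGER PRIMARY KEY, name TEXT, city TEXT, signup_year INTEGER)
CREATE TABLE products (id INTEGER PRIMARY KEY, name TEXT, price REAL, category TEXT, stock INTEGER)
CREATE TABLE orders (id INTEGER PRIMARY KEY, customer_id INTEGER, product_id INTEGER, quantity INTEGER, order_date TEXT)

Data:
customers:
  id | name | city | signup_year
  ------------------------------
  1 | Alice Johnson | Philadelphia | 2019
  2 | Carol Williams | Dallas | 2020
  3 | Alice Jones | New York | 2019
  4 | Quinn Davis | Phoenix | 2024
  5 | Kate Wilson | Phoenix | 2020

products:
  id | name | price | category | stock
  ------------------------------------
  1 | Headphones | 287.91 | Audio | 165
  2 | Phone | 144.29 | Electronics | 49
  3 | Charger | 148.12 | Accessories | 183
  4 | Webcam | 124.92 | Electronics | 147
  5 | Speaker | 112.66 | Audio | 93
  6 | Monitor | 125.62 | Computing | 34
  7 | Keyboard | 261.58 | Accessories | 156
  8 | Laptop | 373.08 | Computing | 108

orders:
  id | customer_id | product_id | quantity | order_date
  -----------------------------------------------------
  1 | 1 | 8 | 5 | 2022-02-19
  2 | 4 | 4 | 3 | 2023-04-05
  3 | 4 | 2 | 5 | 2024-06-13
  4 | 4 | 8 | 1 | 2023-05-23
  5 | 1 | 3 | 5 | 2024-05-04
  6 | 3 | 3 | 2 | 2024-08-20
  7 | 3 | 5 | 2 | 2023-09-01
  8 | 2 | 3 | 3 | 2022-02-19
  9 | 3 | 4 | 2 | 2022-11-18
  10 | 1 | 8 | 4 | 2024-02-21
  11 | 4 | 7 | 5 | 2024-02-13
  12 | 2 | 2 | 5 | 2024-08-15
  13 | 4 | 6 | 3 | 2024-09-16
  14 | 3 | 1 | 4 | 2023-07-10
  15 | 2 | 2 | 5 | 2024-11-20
SELECT category, MAX(price) AS max_price FROM products GROUP BY category HAVING MAX(price) > 262.75

Execution result:
category | max_price
Audio | 287.91
Computing | 373.08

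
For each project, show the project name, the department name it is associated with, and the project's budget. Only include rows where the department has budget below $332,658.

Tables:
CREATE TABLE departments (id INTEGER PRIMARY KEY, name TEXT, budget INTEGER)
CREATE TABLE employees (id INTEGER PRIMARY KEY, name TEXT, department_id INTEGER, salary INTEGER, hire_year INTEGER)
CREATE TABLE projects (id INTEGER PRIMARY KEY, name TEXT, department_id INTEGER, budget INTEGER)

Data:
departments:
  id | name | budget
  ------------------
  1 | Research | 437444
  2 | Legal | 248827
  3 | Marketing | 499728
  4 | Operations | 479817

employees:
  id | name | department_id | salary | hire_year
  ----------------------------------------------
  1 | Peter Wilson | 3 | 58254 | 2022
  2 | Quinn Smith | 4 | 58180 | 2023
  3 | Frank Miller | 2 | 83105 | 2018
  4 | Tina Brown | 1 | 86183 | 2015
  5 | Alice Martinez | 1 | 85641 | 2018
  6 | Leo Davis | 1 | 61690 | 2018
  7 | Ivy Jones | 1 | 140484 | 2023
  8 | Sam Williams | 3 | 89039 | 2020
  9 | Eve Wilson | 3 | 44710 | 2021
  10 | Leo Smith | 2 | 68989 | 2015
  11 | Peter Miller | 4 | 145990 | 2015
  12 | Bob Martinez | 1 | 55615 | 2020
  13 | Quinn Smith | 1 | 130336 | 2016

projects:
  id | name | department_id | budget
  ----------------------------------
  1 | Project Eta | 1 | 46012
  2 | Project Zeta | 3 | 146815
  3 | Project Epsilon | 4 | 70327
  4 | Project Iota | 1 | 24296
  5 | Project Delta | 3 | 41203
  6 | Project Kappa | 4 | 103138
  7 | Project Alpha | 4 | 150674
SELECT c.name, p.name AS department, c.budget FROM projects c JOIN departments p ON c.department_id = p.id WHERE p.budget < 332658

Execution result:
(no rows)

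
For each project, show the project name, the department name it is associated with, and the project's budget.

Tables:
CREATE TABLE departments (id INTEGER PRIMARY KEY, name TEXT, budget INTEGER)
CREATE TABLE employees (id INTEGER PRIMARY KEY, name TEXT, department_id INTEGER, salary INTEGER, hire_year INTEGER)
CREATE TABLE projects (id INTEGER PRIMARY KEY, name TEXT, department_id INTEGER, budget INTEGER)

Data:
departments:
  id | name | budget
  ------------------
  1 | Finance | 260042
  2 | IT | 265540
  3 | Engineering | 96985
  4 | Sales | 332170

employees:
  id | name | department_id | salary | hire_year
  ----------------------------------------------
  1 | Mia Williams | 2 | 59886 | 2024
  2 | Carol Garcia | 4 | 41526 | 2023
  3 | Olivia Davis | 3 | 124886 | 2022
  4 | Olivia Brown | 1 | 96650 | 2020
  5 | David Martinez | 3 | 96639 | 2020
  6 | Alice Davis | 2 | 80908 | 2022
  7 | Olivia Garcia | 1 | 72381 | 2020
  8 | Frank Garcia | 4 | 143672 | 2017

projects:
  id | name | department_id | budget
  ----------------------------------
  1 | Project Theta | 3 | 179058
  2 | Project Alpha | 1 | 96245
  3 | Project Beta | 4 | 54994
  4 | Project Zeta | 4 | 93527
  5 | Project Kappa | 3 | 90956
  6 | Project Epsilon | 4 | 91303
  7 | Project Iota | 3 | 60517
SELECT c.name, p.name AS department, c.budget FROM projects c JOIN departments p ON c.department_id = p.id

Execution result:
name | department | budget
Project Theta | Engineering | 179058
Project Alpha | Finance | 96245
Project Beta | Sales | 54994
Project Zeta | Sales | 93527
Project Kappa | Engineering | 90956
Project Epsilon | Sales | 91303
Project Iota | Engineering | 60517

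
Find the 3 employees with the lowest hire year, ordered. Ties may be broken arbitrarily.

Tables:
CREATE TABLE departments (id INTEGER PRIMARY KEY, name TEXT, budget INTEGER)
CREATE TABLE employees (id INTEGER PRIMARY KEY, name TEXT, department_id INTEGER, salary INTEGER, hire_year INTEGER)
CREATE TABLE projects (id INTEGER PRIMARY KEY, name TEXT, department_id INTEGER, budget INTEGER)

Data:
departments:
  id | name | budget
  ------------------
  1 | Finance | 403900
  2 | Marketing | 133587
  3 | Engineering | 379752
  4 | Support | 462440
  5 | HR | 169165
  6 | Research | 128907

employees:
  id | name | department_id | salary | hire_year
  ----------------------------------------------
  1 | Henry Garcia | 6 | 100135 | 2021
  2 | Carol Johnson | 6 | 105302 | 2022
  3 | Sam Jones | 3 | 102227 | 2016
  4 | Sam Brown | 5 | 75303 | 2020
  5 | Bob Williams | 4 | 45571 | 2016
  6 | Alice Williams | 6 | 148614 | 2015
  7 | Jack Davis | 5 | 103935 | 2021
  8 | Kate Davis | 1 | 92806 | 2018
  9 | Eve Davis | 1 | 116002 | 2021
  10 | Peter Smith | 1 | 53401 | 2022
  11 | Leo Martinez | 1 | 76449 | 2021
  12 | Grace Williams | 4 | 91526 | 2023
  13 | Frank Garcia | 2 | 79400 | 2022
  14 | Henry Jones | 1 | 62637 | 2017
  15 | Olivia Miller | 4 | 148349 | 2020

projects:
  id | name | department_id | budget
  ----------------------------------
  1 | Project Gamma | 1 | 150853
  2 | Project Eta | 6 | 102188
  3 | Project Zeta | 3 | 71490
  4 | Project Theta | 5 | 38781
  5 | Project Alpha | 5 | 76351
SELECT name, hire_year FROM employees ORDER BY hire_year ASC LIMIT 3

Execution result:
name | hire_year
Alice Williams | 2015
Sam Jones | 2016
Bob Williams | 2016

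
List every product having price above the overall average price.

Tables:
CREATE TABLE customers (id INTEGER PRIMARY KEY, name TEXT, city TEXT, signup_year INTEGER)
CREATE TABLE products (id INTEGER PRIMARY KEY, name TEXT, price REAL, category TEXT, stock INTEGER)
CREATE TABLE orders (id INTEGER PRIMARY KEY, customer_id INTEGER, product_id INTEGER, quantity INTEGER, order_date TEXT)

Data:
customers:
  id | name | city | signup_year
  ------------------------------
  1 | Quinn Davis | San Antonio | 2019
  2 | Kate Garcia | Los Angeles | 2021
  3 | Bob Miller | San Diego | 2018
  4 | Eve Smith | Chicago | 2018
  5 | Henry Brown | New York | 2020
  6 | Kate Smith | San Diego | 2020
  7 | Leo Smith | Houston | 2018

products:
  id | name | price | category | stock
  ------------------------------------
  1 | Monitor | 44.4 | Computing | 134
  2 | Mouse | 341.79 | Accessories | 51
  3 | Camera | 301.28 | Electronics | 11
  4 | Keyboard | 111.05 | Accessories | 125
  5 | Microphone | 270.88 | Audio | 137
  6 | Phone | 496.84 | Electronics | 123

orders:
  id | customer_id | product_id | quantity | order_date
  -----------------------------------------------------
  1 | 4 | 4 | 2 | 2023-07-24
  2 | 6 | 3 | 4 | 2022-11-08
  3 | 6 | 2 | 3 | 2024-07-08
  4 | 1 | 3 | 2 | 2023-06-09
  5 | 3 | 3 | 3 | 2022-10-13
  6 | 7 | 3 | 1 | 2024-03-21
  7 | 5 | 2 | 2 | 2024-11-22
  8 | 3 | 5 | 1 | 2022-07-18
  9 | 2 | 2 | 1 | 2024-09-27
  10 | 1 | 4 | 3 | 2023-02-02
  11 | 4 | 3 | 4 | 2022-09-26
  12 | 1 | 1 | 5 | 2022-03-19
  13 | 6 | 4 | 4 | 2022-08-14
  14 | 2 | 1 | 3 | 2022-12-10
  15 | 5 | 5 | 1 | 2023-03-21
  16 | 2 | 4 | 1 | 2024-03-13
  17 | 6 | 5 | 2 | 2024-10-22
SELECT name, price FROM products WHERE price > (SELECT AVG(price) FROM products)

Execution result:
name | price
Mouse | 341.79
Camera | 301.28
Microphone | 270.88
Phone | 496.84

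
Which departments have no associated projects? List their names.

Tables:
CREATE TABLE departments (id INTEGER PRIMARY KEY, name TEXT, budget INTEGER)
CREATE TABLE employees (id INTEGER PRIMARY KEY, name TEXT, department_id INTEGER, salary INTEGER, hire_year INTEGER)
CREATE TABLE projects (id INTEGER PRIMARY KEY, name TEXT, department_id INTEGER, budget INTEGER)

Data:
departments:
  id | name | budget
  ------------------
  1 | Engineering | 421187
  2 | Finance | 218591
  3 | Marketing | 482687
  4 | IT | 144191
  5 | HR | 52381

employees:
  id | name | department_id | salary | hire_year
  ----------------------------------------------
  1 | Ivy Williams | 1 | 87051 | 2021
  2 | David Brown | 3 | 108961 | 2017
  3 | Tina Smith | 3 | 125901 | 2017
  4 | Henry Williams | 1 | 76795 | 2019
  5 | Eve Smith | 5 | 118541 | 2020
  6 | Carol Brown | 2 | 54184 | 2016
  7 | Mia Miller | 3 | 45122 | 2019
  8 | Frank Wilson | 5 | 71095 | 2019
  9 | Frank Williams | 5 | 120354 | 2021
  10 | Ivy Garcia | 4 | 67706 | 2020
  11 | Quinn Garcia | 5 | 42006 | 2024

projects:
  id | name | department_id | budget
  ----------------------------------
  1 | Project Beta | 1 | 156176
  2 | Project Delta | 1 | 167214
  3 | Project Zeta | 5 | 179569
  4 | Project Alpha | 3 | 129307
SELECT p.name FROM departments p LEFT JOIN projects c ON c.department_id = p.id WHERE c.id IS NULL

Execution result:
name
Finance
IT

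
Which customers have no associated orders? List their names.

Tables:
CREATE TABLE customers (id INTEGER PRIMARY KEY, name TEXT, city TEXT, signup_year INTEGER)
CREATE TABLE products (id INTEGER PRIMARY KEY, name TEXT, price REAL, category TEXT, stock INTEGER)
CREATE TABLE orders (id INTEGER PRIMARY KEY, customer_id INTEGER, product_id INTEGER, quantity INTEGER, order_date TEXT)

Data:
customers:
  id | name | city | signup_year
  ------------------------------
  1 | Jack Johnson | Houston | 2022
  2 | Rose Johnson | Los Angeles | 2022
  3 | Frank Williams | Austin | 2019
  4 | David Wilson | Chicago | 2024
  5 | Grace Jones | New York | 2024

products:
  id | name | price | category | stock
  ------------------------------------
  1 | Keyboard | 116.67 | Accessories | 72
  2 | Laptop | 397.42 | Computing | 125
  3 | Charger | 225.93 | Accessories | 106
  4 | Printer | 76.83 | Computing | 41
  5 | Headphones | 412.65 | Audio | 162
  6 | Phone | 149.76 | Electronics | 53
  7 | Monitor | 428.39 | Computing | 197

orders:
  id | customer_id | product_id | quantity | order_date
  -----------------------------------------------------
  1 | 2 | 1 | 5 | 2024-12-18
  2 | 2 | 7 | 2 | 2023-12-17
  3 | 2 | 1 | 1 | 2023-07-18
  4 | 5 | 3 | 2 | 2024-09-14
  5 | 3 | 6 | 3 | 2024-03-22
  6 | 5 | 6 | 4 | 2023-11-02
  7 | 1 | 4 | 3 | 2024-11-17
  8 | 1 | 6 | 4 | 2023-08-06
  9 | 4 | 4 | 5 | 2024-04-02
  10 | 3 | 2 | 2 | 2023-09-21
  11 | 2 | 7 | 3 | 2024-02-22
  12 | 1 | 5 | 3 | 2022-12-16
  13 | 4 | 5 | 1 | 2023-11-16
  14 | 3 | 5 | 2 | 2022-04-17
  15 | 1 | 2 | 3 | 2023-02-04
SELECT p.name FROM customers p LEFT JOIN orders c ON c.customer_id = p.id WHERE c.id IS NULL

Execution result:
(no rows)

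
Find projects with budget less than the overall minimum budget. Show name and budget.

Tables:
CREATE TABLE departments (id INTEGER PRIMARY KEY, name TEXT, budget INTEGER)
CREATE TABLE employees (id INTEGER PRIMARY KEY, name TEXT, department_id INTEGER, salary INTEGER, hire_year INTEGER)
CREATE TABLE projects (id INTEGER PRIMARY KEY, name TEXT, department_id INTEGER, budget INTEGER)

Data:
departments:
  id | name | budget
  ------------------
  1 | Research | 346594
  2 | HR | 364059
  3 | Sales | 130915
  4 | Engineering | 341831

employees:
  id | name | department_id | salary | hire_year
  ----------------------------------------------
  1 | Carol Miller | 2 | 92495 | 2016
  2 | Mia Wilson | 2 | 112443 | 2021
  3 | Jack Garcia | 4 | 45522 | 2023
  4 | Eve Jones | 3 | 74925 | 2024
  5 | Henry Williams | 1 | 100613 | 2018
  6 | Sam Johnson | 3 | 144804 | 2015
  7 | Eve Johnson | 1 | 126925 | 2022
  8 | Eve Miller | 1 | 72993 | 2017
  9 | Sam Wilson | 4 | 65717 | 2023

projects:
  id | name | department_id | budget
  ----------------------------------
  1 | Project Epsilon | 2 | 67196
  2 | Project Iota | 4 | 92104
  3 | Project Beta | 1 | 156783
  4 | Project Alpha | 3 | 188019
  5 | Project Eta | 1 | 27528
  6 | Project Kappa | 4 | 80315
SELECT name, budget FROM projects WHERE budget < (SELECT MIN(budget) FROM projects)

Execution result:
(no rows)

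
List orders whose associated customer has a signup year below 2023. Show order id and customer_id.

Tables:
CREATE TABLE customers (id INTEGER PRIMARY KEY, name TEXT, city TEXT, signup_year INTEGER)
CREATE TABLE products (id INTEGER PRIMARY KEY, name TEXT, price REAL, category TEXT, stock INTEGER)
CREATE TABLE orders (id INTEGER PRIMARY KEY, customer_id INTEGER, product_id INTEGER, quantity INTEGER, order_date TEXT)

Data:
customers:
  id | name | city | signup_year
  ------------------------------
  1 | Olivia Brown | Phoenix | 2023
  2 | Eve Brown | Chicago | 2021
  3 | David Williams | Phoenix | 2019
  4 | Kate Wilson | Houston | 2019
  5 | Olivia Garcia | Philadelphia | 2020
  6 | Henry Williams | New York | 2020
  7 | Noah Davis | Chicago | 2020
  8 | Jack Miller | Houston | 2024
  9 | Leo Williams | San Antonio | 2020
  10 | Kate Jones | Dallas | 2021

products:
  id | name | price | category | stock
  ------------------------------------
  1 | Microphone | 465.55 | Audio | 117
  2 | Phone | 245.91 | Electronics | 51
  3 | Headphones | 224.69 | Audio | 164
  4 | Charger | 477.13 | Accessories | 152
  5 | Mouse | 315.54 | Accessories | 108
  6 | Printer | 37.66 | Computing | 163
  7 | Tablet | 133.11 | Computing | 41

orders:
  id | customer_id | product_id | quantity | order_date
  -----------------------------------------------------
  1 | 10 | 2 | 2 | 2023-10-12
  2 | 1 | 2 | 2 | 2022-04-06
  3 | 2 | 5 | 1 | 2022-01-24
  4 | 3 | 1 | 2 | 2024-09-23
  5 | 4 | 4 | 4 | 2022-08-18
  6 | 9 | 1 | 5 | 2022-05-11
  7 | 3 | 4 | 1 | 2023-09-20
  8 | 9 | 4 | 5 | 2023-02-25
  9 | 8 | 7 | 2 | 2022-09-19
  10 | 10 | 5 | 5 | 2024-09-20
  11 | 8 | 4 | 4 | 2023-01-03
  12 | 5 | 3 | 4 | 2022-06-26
SELECT id, customer_id FROM orders WHERE customer_id IN (SELECT id FROM customers WHERE signup_year < 2023)

Execution result:
id | customer_id
1 | 10
3 | 2
4 | 3
5 | 4
6 | 9
7 | 3
8 | 9
10 | 10
12 | 5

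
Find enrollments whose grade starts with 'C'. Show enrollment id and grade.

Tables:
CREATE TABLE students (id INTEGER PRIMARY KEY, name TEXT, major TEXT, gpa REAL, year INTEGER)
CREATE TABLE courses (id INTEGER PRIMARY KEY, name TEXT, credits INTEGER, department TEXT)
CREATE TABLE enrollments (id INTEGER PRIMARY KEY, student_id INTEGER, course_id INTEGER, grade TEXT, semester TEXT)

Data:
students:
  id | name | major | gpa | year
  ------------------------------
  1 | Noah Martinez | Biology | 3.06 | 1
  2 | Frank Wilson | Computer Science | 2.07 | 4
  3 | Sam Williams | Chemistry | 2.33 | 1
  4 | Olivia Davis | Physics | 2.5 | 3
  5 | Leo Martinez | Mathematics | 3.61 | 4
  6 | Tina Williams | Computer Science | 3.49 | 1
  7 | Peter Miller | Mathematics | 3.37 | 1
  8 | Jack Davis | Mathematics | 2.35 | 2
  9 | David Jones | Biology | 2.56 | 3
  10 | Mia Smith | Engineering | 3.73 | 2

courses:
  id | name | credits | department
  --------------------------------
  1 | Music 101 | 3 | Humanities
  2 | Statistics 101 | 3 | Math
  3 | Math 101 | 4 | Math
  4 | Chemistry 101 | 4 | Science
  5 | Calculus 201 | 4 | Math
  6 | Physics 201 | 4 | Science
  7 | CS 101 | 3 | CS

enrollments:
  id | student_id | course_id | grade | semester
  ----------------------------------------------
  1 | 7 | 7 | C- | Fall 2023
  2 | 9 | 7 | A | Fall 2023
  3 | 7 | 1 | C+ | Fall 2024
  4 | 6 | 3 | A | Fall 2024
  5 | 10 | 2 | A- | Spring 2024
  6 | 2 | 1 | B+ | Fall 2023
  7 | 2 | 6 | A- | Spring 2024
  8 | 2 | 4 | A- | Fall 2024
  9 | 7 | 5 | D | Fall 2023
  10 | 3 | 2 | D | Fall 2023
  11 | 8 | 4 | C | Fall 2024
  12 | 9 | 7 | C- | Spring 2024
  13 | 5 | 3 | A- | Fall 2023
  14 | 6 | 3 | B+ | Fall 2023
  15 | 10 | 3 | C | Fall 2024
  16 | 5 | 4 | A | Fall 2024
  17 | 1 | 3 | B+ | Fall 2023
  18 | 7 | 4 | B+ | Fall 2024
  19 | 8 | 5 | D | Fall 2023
SELECT id, grade FROM enrollments WHERE grade LIKE 'C%'

Execution result:
id | grade
1 | C-
3 | C+
11 | C
12 | C-
15 | C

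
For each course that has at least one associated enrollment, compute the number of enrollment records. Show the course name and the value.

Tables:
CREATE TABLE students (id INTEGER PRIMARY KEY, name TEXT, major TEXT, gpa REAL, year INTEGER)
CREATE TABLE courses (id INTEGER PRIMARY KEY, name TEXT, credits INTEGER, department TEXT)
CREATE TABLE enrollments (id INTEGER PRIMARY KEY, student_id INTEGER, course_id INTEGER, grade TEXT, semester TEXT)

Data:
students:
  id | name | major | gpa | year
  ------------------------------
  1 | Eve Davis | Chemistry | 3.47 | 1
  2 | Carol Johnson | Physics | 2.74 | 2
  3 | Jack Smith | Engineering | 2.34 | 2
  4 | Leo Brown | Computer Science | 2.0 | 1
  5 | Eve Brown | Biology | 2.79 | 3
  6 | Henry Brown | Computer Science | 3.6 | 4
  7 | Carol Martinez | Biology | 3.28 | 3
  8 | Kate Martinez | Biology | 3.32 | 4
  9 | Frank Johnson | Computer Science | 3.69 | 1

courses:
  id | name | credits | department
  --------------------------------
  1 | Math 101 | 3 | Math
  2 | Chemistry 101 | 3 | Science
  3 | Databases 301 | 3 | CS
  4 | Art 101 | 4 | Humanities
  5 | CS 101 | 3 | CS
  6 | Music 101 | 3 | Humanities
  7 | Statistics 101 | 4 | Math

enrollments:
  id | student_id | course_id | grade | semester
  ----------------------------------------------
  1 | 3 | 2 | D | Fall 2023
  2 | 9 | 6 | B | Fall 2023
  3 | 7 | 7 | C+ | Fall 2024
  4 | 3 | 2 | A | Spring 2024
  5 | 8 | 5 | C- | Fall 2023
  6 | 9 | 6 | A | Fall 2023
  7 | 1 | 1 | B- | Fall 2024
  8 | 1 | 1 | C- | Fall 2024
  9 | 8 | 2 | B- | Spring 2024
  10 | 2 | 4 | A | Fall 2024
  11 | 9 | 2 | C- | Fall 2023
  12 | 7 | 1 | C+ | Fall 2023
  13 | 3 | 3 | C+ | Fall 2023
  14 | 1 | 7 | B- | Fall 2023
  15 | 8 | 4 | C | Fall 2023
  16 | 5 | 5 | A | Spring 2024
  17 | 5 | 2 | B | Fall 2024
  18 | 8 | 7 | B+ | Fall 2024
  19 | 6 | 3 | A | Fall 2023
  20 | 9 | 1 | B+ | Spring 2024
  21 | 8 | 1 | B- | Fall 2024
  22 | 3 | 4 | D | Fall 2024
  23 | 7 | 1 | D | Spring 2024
SELECT p.name, COUNT(*) AS n FROM enrollments c JOIN courses p ON c.course_id = p.id GROUP BY p.id, p.name

Execution result:
name | n
Math 101 | 6
Chemistry 101 | 5
Databases 301 | 2
Art 101 | 3
CS 101 | 2
Music 101 | 2
Statistics 101 | 3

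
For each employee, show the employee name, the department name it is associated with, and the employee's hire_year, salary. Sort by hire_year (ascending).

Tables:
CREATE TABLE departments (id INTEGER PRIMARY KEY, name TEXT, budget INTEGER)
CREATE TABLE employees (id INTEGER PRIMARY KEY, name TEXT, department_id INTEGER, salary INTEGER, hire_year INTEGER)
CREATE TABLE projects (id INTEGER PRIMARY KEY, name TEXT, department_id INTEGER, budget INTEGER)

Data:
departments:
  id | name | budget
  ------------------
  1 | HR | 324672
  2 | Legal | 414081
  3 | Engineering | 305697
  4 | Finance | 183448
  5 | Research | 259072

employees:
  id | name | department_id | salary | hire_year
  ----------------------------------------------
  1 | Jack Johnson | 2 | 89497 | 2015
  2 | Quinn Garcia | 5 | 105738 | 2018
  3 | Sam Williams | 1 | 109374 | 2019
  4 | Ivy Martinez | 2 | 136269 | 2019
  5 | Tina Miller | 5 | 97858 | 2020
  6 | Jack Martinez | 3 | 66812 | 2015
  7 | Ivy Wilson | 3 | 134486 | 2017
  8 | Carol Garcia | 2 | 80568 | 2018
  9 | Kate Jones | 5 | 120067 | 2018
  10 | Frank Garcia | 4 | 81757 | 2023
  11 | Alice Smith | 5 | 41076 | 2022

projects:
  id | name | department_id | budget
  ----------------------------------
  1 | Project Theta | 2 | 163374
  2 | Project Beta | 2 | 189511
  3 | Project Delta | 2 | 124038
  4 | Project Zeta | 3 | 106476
SELECT c.name, p.name AS department, c.hire_year, c.salary FROM employees c JOIN departments p ON c.department_id = p.id ORDER BY c.hire_year ASC

Execution result:
name | department | hire_year | salary
Jack Johnson | Legal | 2015 | 89497
Jack Martinez | Engineering | 2015 | 66812
Ivy Wilson | Engineering | 2017 | 134486
Quinn Garcia | Research | 2018 | 105738
Carol Garcia | Legal | 2018 | 80568
Kate Jones | Research | 2018 | 120067
Sam Williams | HR | 2019 | 109374
Ivy Martinez | Legal | 2019 | 136269
Tina Miller | Research | 2020 | 97858
Alice Smith | Research | 2022 | 41076
Frank Garcia | Finance | 2023 | 81757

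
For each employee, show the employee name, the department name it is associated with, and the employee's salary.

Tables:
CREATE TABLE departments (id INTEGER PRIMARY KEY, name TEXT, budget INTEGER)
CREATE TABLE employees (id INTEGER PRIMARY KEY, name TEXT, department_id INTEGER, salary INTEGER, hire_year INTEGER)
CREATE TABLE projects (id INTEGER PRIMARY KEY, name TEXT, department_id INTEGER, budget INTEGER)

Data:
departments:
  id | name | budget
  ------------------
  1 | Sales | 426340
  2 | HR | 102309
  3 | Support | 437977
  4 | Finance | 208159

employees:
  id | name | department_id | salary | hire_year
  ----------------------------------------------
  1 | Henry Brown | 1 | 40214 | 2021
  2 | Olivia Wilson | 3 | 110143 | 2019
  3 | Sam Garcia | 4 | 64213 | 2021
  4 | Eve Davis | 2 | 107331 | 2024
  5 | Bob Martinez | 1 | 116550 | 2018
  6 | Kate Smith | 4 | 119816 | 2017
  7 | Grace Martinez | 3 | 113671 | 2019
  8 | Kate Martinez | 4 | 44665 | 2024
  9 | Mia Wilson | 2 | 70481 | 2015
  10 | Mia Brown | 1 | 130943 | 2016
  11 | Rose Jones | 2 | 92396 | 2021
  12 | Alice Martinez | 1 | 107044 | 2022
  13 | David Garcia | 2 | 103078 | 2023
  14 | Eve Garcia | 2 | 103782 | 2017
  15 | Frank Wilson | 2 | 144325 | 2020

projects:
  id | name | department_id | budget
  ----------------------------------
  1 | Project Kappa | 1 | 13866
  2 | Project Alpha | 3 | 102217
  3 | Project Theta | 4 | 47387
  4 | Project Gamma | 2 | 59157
SELECT c.name, p.name AS department, c.salary FROM employees c JOIN departments p ON c.department_id = p.id

Execution result:
name | department | salary
Henry Brown | Sales | 40214
Olivia Wilson | Support | 110143
Sam Garcia | Finance | 64213
Eve Davis | HR | 107331
Bob Martinez | Sales | 116550
Kate Smith | Finance | 119816
Grace Martinez | Support | 113671
Kate Martinez | Finance | 44665
Mia Wilson | HR | 70481
Mia Brown | Sales | 130943
Rose Jones | HR | 92396
Alice Martinez | Sales | 107044
David Garcia | HR | 103078
Eve Garcia | HR | 103782
Frank Wilson | HR | 144325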